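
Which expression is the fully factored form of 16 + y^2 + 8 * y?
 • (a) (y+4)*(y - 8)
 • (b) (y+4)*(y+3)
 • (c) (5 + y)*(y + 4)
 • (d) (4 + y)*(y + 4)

We need to factor 16 + y^2 + 8 * y.
The factored form is (4 + y)*(y + 4).
d) (4 + y)*(y + 4)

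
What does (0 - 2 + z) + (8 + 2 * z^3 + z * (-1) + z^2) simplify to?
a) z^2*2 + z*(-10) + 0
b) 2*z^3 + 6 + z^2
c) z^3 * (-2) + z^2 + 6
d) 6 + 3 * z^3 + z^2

Adding the polynomials and combining like terms:
(0 - 2 + z) + (8 + 2*z^3 + z*(-1) + z^2)
= 2*z^3 + 6 + z^2
b) 2*z^3 + 6 + z^2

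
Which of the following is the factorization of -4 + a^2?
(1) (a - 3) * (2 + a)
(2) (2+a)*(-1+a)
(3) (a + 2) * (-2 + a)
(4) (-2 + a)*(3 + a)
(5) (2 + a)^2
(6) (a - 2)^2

We need to factor -4 + a^2.
The factored form is (a + 2) * (-2 + a).
3) (a + 2) * (-2 + a)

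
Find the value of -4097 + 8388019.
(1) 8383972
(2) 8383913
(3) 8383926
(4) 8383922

-4097 + 8388019 = 8383922
4) 8383922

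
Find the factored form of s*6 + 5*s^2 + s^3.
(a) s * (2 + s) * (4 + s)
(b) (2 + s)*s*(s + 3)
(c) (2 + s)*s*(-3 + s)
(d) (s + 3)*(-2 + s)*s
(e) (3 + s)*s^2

We need to factor s*6 + 5*s^2 + s^3.
The factored form is (2 + s)*s*(s + 3).
b) (2 + s)*s*(s + 3)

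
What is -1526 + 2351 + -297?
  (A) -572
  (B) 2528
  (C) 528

First: -1526 + 2351 = 825
Then: 825 + -297 = 528
C) 528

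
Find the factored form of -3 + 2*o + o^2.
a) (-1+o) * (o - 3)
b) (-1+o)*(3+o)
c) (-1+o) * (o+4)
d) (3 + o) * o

We need to factor -3 + 2*o + o^2.
The factored form is (-1+o)*(3+o).
b) (-1+o)*(3+o)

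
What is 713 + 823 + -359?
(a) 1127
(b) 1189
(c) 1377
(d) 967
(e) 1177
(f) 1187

First: 713 + 823 = 1536
Then: 1536 + -359 = 1177
e) 1177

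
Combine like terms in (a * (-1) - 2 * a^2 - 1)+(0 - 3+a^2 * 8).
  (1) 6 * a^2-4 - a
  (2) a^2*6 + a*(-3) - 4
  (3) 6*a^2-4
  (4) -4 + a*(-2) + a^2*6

Adding the polynomials and combining like terms:
(a*(-1) - 2*a^2 - 1) + (0 - 3 + a^2*8)
= 6 * a^2-4 - a
1) 6 * a^2-4 - a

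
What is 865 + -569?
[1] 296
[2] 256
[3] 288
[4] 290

865 + -569 = 296
1) 296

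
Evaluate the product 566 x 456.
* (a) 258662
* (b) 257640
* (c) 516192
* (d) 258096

566 * 456 = 258096
d) 258096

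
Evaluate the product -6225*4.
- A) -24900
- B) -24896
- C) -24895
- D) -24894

-6225 * 4 = -24900
A) -24900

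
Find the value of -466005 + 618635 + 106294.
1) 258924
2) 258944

First: -466005 + 618635 = 152630
Then: 152630 + 106294 = 258924
1) 258924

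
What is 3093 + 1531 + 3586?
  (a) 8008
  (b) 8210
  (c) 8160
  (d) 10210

First: 3093 + 1531 = 4624
Then: 4624 + 3586 = 8210
b) 8210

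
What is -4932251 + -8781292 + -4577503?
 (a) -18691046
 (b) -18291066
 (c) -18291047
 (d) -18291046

First: -4932251 + -8781292 = -13713543
Then: -13713543 + -4577503 = -18291046
d) -18291046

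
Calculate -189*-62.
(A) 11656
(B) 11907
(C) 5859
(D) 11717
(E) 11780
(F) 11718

-189 * -62 = 11718
F) 11718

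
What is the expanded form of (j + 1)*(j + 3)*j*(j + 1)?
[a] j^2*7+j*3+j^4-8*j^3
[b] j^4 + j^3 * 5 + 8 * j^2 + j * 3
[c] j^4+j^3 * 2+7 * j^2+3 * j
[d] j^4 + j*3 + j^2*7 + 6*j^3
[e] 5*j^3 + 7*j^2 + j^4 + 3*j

Expanding (j + 1)*(j + 3)*j*(j + 1):
= 5*j^3 + 7*j^2 + j^4 + 3*j
e) 5*j^3 + 7*j^2 + j^4 + 3*j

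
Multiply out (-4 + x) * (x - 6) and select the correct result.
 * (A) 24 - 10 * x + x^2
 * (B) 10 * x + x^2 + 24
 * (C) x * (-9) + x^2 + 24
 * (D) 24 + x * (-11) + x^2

Expanding (-4 + x) * (x - 6):
= 24 - 10 * x + x^2
A) 24 - 10 * x + x^2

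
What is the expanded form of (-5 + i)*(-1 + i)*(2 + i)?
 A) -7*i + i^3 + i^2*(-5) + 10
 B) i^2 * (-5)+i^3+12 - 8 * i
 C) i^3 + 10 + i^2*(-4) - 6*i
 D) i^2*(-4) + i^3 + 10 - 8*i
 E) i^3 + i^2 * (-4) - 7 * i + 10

Expanding (-5 + i)*(-1 + i)*(2 + i):
= i^3 + i^2 * (-4) - 7 * i + 10
E) i^3 + i^2 * (-4) - 7 * i + 10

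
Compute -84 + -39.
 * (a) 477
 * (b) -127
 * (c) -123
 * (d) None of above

-84 + -39 = -123
c) -123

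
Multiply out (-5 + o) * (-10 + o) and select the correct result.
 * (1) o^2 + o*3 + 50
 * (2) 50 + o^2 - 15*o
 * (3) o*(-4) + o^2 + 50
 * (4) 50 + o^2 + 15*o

Expanding (-5 + o) * (-10 + o):
= 50 + o^2 - 15*o
2) 50 + o^2 - 15*o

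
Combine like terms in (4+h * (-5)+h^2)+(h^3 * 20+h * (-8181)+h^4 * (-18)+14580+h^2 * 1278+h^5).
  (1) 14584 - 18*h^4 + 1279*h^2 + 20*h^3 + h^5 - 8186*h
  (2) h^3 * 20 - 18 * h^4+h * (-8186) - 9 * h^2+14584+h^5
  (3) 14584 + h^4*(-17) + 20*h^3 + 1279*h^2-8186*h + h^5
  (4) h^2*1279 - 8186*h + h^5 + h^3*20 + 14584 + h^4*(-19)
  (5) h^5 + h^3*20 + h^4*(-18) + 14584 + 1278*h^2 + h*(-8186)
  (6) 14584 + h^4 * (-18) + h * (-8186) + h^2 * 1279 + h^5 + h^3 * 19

Adding the polynomials and combining like terms:
(4 + h*(-5) + h^2) + (h^3*20 + h*(-8181) + h^4*(-18) + 14580 + h^2*1278 + h^5)
= 14584 - 18*h^4 + 1279*h^2 + 20*h^3 + h^5 - 8186*h
1) 14584 - 18*h^4 + 1279*h^2 + 20*h^3 + h^5 - 8186*h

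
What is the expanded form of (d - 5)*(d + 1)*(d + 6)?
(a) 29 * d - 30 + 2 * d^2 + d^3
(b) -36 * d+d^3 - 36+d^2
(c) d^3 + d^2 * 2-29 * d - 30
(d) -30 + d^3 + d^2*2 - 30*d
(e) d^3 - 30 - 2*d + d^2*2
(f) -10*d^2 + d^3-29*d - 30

Expanding (d - 5)*(d + 1)*(d + 6):
= d^3 + d^2 * 2-29 * d - 30
c) d^3 + d^2 * 2-29 * d - 30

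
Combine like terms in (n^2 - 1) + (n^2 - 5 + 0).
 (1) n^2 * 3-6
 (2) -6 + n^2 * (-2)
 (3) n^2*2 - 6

Adding the polynomials and combining like terms:
(n^2 - 1) + (n^2 - 5 + 0)
= n^2*2 - 6
3) n^2*2 - 6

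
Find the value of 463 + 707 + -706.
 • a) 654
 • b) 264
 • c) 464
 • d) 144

First: 463 + 707 = 1170
Then: 1170 + -706 = 464
c) 464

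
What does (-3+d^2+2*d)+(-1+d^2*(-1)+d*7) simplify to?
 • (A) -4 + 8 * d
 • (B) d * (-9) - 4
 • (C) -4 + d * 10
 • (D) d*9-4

Adding the polynomials and combining like terms:
(-3 + d^2 + 2*d) + (-1 + d^2*(-1) + d*7)
= d*9-4
D) d*9-4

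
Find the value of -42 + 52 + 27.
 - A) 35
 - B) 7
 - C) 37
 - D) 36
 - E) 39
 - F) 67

First: -42 + 52 = 10
Then: 10 + 27 = 37
C) 37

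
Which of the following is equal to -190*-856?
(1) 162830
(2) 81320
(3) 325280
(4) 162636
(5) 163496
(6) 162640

-190 * -856 = 162640
6) 162640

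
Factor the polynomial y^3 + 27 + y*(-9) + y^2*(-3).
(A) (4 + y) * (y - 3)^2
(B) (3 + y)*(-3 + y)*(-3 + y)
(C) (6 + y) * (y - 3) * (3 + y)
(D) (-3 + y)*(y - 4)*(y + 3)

We need to factor y^3 + 27 + y*(-9) + y^2*(-3).
The factored form is (3 + y)*(-3 + y)*(-3 + y).
B) (3 + y)*(-3 + y)*(-3 + y)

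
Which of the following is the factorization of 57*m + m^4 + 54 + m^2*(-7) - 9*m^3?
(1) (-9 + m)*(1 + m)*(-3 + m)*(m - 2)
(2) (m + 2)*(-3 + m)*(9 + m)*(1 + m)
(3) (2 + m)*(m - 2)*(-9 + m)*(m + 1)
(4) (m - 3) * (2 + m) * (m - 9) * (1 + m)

We need to factor 57*m + m^4 + 54 + m^2*(-7) - 9*m^3.
The factored form is (m - 3) * (2 + m) * (m - 9) * (1 + m).
4) (m - 3) * (2 + m) * (m - 9) * (1 + m)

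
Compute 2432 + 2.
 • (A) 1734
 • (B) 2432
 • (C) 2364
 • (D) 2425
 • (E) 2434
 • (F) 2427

2432 + 2 = 2434
E) 2434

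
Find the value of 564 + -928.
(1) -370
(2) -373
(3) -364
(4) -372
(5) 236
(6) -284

564 + -928 = -364
3) -364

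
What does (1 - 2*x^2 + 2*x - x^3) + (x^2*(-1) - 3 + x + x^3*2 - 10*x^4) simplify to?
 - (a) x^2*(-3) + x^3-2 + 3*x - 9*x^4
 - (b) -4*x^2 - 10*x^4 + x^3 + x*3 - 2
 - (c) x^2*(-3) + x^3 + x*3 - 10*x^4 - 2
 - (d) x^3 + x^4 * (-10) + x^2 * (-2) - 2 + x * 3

Adding the polynomials and combining like terms:
(1 - 2*x^2 + 2*x - x^3) + (x^2*(-1) - 3 + x + x^3*2 - 10*x^4)
= x^2*(-3) + x^3 + x*3 - 10*x^4 - 2
c) x^2*(-3) + x^3 + x*3 - 10*x^4 - 2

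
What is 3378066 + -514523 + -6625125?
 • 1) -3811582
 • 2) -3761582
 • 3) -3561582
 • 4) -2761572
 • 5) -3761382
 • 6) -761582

First: 3378066 + -514523 = 2863543
Then: 2863543 + -6625125 = -3761582
2) -3761582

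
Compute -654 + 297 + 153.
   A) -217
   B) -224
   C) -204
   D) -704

First: -654 + 297 = -357
Then: -357 + 153 = -204
C) -204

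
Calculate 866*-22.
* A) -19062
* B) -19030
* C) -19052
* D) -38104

866 * -22 = -19052
C) -19052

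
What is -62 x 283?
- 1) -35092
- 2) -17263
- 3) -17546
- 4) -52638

-62 * 283 = -17546
3) -17546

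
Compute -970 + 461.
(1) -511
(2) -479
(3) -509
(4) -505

-970 + 461 = -509
3) -509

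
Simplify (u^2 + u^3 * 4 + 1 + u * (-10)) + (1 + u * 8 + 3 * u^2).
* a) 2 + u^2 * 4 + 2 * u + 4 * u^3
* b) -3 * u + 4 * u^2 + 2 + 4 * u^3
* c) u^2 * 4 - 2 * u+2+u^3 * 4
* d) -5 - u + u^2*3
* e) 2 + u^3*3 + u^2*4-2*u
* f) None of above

Adding the polynomials and combining like terms:
(u^2 + u^3*4 + 1 + u*(-10)) + (1 + u*8 + 3*u^2)
= u^2 * 4 - 2 * u+2+u^3 * 4
c) u^2 * 4 - 2 * u+2+u^3 * 4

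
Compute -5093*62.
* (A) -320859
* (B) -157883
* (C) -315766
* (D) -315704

-5093 * 62 = -315766
C) -315766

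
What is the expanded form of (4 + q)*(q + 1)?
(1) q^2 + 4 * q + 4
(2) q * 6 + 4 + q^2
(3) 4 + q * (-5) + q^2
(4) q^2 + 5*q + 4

Expanding (4 + q)*(q + 1):
= q^2 + 5*q + 4
4) q^2 + 5*q + 4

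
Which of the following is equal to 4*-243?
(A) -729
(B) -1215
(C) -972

4 * -243 = -972
C) -972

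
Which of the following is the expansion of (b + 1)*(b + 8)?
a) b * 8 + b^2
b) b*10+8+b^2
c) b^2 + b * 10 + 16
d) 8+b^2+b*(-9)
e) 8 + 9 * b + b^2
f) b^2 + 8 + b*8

Expanding (b + 1)*(b + 8):
= 8 + 9 * b + b^2
e) 8 + 9 * b + b^2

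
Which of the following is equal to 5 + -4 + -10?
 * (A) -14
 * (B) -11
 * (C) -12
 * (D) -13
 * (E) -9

First: 5 + -4 = 1
Then: 1 + -10 = -9
E) -9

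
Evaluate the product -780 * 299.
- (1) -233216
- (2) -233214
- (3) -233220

-780 * 299 = -233220
3) -233220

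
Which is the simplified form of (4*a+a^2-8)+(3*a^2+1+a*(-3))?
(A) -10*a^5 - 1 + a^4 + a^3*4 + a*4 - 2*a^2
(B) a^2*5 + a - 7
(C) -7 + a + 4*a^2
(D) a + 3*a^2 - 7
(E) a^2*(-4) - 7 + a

Adding the polynomials and combining like terms:
(4*a + a^2 - 8) + (3*a^2 + 1 + a*(-3))
= -7 + a + 4*a^2
C) -7 + a + 4*a^2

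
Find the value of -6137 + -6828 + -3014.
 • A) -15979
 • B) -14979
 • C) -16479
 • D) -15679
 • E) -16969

First: -6137 + -6828 = -12965
Then: -12965 + -3014 = -15979
A) -15979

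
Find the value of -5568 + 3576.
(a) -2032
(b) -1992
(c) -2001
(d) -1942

-5568 + 3576 = -1992
b) -1992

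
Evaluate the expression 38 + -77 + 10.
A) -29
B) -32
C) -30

First: 38 + -77 = -39
Then: -39 + 10 = -29
A) -29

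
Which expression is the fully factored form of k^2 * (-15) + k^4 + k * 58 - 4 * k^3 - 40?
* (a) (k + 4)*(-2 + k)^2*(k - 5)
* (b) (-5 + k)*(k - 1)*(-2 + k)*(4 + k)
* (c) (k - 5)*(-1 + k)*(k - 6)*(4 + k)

We need to factor k^2 * (-15) + k^4 + k * 58 - 4 * k^3 - 40.
The factored form is (-5 + k)*(k - 1)*(-2 + k)*(4 + k).
b) (-5 + k)*(k - 1)*(-2 + k)*(4 + k)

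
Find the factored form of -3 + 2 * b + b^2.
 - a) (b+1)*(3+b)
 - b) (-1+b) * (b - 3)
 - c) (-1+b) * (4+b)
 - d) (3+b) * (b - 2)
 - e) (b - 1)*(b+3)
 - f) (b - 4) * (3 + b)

We need to factor -3 + 2 * b + b^2.
The factored form is (b - 1)*(b+3).
e) (b - 1)*(b+3)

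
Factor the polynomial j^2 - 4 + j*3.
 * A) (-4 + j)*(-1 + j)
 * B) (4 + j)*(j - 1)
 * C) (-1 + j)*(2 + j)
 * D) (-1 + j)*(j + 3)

We need to factor j^2 - 4 + j*3.
The factored form is (4 + j)*(j - 1).
B) (4 + j)*(j - 1)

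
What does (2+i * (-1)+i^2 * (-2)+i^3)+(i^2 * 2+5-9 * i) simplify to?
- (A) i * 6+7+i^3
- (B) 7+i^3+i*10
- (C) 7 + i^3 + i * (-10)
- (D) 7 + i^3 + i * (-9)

Adding the polynomials and combining like terms:
(2 + i*(-1) + i^2*(-2) + i^3) + (i^2*2 + 5 - 9*i)
= 7 + i^3 + i * (-10)
C) 7 + i^3 + i * (-10)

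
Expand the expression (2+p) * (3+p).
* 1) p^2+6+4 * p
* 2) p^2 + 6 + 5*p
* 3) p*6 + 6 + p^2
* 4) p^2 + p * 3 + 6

Expanding (2+p) * (3+p):
= p^2 + 6 + 5*p
2) p^2 + 6 + 5*p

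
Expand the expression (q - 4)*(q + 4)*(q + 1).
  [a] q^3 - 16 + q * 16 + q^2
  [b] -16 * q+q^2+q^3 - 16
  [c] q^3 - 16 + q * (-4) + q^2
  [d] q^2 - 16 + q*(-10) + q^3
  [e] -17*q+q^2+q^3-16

Expanding (q - 4)*(q + 4)*(q + 1):
= -16 * q+q^2+q^3 - 16
b) -16 * q+q^2+q^3 - 16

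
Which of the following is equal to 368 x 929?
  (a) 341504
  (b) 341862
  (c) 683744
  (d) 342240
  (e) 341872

368 * 929 = 341872
e) 341872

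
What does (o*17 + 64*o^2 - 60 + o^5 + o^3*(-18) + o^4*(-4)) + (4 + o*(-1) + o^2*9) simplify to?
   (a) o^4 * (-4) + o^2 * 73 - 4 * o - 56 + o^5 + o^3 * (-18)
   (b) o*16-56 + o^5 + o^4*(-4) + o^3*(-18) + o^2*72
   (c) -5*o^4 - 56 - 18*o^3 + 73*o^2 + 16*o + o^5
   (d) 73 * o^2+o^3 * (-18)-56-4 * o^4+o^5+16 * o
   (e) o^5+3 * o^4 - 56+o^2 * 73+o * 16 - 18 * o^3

Adding the polynomials and combining like terms:
(o*17 + 64*o^2 - 60 + o^5 + o^3*(-18) + o^4*(-4)) + (4 + o*(-1) + o^2*9)
= 73 * o^2+o^3 * (-18)-56-4 * o^4+o^5+16 * o
d) 73 * o^2+o^3 * (-18)-56-4 * o^4+o^5+16 * o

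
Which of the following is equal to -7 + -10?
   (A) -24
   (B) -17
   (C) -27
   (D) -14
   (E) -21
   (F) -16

-7 + -10 = -17
B) -17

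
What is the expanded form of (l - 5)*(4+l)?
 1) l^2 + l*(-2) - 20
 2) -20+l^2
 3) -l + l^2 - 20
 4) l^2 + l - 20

Expanding (l - 5)*(4+l):
= -l + l^2 - 20
3) -l + l^2 - 20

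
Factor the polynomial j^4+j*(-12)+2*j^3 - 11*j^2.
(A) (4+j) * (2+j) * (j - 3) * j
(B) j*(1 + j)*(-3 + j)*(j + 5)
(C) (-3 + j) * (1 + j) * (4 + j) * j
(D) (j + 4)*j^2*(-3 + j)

We need to factor j^4+j*(-12)+2*j^3 - 11*j^2.
The factored form is (-3 + j) * (1 + j) * (4 + j) * j.
C) (-3 + j) * (1 + j) * (4 + j) * j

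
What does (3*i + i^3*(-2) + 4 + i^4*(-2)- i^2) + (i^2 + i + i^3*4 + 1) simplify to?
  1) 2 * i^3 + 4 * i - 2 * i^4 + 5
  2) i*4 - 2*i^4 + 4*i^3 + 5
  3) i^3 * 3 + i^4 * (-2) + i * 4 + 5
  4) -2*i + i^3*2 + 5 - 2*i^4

Adding the polynomials and combining like terms:
(3*i + i^3*(-2) + 4 + i^4*(-2) - i^2) + (i^2 + i + i^3*4 + 1)
= 2 * i^3 + 4 * i - 2 * i^4 + 5
1) 2 * i^3 + 4 * i - 2 * i^4 + 5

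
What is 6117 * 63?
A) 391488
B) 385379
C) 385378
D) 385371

6117 * 63 = 385371
D) 385371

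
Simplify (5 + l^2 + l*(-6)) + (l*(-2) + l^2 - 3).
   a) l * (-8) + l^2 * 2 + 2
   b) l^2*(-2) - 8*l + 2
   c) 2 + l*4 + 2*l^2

Adding the polynomials and combining like terms:
(5 + l^2 + l*(-6)) + (l*(-2) + l^2 - 3)
= l * (-8) + l^2 * 2 + 2
a) l * (-8) + l^2 * 2 + 2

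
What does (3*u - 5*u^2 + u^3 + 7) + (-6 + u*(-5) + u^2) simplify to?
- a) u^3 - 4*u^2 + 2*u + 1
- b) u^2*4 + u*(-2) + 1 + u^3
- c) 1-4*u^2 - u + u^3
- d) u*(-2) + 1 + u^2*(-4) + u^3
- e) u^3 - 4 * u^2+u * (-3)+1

Adding the polynomials and combining like terms:
(3*u - 5*u^2 + u^3 + 7) + (-6 + u*(-5) + u^2)
= u*(-2) + 1 + u^2*(-4) + u^3
d) u*(-2) + 1 + u^2*(-4) + u^3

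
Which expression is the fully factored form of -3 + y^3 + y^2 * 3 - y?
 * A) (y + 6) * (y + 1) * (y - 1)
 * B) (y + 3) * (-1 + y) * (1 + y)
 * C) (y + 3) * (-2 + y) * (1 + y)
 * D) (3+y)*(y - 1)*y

We need to factor -3 + y^3 + y^2 * 3 - y.
The factored form is (y + 3) * (-1 + y) * (1 + y).
B) (y + 3) * (-1 + y) * (1 + y)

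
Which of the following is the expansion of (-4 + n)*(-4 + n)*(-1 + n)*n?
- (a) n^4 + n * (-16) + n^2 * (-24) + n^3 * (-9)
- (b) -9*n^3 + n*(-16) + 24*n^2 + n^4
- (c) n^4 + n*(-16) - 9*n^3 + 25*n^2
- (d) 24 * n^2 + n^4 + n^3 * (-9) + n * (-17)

Expanding (-4 + n)*(-4 + n)*(-1 + n)*n:
= -9*n^3 + n*(-16) + 24*n^2 + n^4
b) -9*n^3 + n*(-16) + 24*n^2 + n^4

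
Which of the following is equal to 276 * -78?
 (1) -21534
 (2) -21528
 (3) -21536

276 * -78 = -21528
2) -21528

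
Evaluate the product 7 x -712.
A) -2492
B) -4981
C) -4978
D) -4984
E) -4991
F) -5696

7 * -712 = -4984
D) -4984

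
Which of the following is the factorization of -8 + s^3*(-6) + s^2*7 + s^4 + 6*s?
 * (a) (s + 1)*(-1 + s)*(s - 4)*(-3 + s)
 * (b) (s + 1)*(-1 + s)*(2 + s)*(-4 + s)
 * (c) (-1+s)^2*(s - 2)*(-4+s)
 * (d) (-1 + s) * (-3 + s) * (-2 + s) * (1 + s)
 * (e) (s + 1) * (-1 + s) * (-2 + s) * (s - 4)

We need to factor -8 + s^3*(-6) + s^2*7 + s^4 + 6*s.
The factored form is (s + 1) * (-1 + s) * (-2 + s) * (s - 4).
e) (s + 1) * (-1 + s) * (-2 + s) * (s - 4)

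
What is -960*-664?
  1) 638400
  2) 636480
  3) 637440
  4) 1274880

-960 * -664 = 637440
3) 637440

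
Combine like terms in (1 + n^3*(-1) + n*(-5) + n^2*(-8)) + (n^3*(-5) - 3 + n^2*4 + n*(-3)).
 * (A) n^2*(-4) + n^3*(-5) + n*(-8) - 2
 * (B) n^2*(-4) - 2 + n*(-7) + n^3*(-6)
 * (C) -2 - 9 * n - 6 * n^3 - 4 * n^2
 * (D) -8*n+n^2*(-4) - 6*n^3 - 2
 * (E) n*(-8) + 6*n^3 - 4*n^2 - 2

Adding the polynomials and combining like terms:
(1 + n^3*(-1) + n*(-5) + n^2*(-8)) + (n^3*(-5) - 3 + n^2*4 + n*(-3))
= -8*n+n^2*(-4) - 6*n^3 - 2
D) -8*n+n^2*(-4) - 6*n^3 - 2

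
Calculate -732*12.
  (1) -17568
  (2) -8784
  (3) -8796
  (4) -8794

-732 * 12 = -8784
2) -8784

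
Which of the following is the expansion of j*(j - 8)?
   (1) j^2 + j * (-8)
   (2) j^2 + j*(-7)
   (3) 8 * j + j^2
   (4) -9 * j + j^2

Expanding j*(j - 8):
= j^2 + j * (-8)
1) j^2 + j * (-8)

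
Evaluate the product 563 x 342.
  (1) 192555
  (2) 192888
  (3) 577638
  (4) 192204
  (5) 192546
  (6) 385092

563 * 342 = 192546
5) 192546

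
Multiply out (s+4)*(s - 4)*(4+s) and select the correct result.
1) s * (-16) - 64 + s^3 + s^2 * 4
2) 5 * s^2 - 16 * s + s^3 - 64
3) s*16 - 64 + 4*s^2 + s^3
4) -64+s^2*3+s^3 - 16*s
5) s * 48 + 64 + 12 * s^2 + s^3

Expanding (s+4)*(s - 4)*(4+s):
= s * (-16) - 64 + s^3 + s^2 * 4
1) s * (-16) - 64 + s^3 + s^2 * 4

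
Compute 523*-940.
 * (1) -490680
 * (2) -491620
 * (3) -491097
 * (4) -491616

523 * -940 = -491620
2) -491620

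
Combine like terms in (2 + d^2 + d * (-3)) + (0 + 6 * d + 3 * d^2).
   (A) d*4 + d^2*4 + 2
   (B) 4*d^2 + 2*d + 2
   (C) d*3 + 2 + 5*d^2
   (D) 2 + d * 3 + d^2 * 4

Adding the polynomials and combining like terms:
(2 + d^2 + d*(-3)) + (0 + 6*d + 3*d^2)
= 2 + d * 3 + d^2 * 4
D) 2 + d * 3 + d^2 * 4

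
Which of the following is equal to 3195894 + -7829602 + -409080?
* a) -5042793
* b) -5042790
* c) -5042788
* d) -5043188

First: 3195894 + -7829602 = -4633708
Then: -4633708 + -409080 = -5042788
c) -5042788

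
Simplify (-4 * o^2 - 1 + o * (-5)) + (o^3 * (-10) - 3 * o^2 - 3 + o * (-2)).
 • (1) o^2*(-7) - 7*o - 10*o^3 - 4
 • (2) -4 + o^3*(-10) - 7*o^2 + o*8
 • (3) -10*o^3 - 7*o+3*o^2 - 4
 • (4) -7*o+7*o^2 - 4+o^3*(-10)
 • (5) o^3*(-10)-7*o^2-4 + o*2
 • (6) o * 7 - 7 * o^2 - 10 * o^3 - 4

Adding the polynomials and combining like terms:
(-4*o^2 - 1 + o*(-5)) + (o^3*(-10) - 3*o^2 - 3 + o*(-2))
= o^2*(-7) - 7*o - 10*o^3 - 4
1) o^2*(-7) - 7*o - 10*o^3 - 4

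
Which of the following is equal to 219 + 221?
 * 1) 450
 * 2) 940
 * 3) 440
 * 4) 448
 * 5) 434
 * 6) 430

219 + 221 = 440
3) 440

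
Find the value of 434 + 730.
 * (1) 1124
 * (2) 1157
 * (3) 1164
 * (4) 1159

434 + 730 = 1164
3) 1164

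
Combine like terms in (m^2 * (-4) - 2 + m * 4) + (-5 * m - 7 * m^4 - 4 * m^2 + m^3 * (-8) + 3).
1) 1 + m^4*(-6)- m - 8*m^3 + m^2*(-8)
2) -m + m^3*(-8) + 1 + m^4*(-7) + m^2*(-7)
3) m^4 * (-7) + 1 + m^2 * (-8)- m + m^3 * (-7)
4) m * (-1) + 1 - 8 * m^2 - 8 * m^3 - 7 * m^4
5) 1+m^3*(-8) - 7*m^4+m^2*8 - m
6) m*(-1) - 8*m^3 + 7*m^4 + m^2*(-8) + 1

Adding the polynomials and combining like terms:
(m^2*(-4) - 2 + m*4) + (-5*m - 7*m^4 - 4*m^2 + m^3*(-8) + 3)
= m * (-1) + 1 - 8 * m^2 - 8 * m^3 - 7 * m^4
4) m * (-1) + 1 - 8 * m^2 - 8 * m^3 - 7 * m^4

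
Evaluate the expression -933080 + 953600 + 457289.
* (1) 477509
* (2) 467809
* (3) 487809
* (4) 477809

First: -933080 + 953600 = 20520
Then: 20520 + 457289 = 477809
4) 477809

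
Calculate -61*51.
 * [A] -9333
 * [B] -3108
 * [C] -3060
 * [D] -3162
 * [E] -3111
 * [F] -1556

-61 * 51 = -3111
E) -3111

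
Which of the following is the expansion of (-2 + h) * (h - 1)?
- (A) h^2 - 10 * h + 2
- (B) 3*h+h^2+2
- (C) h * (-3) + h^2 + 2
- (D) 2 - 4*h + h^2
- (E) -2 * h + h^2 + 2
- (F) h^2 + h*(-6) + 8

Expanding (-2 + h) * (h - 1):
= h * (-3) + h^2 + 2
C) h * (-3) + h^2 + 2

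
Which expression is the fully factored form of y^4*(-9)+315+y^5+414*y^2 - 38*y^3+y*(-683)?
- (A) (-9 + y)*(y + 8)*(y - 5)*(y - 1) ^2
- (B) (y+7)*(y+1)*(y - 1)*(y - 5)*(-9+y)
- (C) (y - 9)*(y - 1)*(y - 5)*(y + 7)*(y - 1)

We need to factor y^4*(-9)+315+y^5+414*y^2 - 38*y^3+y*(-683).
The factored form is (y - 9)*(y - 1)*(y - 5)*(y + 7)*(y - 1).
C) (y - 9)*(y - 1)*(y - 5)*(y + 7)*(y - 1)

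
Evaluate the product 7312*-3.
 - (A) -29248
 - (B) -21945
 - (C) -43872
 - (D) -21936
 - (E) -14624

7312 * -3 = -21936
D) -21936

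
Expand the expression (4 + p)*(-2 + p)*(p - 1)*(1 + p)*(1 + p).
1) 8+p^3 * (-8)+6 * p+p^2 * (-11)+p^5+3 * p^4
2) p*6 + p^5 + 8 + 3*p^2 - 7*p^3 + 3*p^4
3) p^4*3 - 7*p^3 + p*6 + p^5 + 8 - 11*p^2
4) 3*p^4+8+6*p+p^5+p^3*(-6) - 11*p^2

Expanding (4 + p)*(-2 + p)*(p - 1)*(1 + p)*(1 + p):
= p^4*3 - 7*p^3 + p*6 + p^5 + 8 - 11*p^2
3) p^4*3 - 7*p^3 + p*6 + p^5 + 8 - 11*p^2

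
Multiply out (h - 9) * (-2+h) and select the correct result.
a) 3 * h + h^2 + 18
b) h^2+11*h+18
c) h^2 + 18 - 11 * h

Expanding (h - 9) * (-2+h):
= h^2 + 18 - 11 * h
c) h^2 + 18 - 11 * h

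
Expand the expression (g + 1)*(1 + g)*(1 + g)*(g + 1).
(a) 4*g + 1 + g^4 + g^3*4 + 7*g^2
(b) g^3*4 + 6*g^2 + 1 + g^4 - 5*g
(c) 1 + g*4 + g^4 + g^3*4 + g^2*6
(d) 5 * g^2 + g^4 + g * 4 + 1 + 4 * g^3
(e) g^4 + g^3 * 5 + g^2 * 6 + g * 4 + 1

Expanding (g + 1)*(1 + g)*(1 + g)*(g + 1):
= 1 + g*4 + g^4 + g^3*4 + g^2*6
c) 1 + g*4 + g^4 + g^3*4 + g^2*6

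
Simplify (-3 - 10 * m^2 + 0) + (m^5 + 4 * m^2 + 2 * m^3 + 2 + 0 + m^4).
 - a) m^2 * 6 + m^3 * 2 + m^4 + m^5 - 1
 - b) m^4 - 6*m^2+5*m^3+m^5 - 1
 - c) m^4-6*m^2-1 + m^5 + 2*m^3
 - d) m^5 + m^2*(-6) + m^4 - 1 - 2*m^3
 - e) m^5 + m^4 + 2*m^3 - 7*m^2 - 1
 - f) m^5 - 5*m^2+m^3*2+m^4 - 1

Adding the polynomials and combining like terms:
(-3 - 10*m^2 + 0) + (m^5 + 4*m^2 + 2*m^3 + 2 + 0 + m^4)
= m^4-6*m^2-1 + m^5 + 2*m^3
c) m^4-6*m^2-1 + m^5 + 2*m^3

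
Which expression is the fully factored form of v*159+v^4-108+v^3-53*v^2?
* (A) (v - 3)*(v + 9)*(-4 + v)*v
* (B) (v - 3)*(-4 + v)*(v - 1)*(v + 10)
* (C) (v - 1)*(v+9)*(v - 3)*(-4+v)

We need to factor v*159+v^4-108+v^3-53*v^2.
The factored form is (v - 1)*(v+9)*(v - 3)*(-4+v).
C) (v - 1)*(v+9)*(v - 3)*(-4+v)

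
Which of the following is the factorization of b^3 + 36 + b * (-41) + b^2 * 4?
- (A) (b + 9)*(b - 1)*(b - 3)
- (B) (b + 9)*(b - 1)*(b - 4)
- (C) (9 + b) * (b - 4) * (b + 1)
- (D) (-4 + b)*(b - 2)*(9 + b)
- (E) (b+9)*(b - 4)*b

We need to factor b^3 + 36 + b * (-41) + b^2 * 4.
The factored form is (b + 9)*(b - 1)*(b - 4).
B) (b + 9)*(b - 1)*(b - 4)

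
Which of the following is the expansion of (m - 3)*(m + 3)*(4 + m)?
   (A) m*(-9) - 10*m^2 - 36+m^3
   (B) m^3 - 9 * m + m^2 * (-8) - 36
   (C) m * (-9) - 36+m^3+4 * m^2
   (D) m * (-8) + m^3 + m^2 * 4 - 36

Expanding (m - 3)*(m + 3)*(4 + m):
= m * (-9) - 36+m^3+4 * m^2
C) m * (-9) - 36+m^3+4 * m^2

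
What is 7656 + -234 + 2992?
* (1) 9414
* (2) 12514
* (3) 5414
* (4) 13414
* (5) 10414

First: 7656 + -234 = 7422
Then: 7422 + 2992 = 10414
5) 10414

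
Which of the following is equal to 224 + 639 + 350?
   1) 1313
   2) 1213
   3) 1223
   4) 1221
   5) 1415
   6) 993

First: 224 + 639 = 863
Then: 863 + 350 = 1213
2) 1213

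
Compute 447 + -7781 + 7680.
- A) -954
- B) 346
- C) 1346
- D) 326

First: 447 + -7781 = -7334
Then: -7334 + 7680 = 346
B) 346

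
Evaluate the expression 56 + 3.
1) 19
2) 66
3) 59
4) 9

56 + 3 = 59
3) 59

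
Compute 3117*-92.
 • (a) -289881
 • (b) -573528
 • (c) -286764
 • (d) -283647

3117 * -92 = -286764
c) -286764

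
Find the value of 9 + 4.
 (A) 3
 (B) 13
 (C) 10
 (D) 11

9 + 4 = 13
B) 13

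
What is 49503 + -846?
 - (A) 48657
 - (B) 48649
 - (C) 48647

49503 + -846 = 48657
A) 48657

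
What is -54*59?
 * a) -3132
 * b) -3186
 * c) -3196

-54 * 59 = -3186
b) -3186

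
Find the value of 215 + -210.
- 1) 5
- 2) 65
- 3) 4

215 + -210 = 5
1) 5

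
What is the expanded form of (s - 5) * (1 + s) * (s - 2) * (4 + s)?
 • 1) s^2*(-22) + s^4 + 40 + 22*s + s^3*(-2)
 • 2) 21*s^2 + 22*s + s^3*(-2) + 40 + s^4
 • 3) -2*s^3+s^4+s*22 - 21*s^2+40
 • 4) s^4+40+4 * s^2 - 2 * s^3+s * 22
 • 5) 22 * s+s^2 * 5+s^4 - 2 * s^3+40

Expanding (s - 5) * (1 + s) * (s - 2) * (4 + s):
= -2*s^3+s^4+s*22 - 21*s^2+40
3) -2*s^3+s^4+s*22 - 21*s^2+40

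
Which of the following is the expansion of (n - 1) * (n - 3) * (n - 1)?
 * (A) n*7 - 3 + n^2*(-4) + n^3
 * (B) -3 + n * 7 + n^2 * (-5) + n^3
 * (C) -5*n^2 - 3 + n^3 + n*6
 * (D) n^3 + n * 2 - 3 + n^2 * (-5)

Expanding (n - 1) * (n - 3) * (n - 1):
= -3 + n * 7 + n^2 * (-5) + n^3
B) -3 + n * 7 + n^2 * (-5) + n^3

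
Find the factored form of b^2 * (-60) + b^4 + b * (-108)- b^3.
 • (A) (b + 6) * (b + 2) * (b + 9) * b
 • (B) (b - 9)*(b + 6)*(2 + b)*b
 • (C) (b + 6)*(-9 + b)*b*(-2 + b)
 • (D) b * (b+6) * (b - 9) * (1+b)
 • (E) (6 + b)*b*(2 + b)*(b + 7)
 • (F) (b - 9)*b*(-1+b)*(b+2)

We need to factor b^2 * (-60) + b^4 + b * (-108)- b^3.
The factored form is (b - 9)*(b + 6)*(2 + b)*b.
B) (b - 9)*(b + 6)*(2 + b)*b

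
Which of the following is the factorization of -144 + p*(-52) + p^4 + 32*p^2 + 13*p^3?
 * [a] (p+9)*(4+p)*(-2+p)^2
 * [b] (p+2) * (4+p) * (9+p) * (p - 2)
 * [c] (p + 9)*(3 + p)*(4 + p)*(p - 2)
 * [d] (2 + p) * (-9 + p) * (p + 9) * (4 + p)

We need to factor -144 + p*(-52) + p^4 + 32*p^2 + 13*p^3.
The factored form is (p+2) * (4+p) * (9+p) * (p - 2).
b) (p+2) * (4+p) * (9+p) * (p - 2)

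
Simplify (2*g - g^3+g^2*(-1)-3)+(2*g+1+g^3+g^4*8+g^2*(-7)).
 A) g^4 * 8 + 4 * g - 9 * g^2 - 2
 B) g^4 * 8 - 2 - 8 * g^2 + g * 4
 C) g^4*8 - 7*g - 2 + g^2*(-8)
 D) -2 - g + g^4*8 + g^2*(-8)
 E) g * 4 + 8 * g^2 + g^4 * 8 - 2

Adding the polynomials and combining like terms:
(2*g - g^3 + g^2*(-1) - 3) + (2*g + 1 + g^3 + g^4*8 + g^2*(-7))
= g^4 * 8 - 2 - 8 * g^2 + g * 4
B) g^4 * 8 - 2 - 8 * g^2 + g * 4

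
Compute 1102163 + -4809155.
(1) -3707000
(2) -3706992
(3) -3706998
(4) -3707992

1102163 + -4809155 = -3706992
2) -3706992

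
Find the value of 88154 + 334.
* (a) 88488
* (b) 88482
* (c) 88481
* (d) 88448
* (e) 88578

88154 + 334 = 88488
a) 88488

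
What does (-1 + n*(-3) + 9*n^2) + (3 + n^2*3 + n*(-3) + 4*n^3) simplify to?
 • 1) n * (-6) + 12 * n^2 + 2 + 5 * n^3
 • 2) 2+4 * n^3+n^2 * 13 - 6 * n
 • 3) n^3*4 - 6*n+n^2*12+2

Adding the polynomials and combining like terms:
(-1 + n*(-3) + 9*n^2) + (3 + n^2*3 + n*(-3) + 4*n^3)
= n^3*4 - 6*n+n^2*12+2
3) n^3*4 - 6*n+n^2*12+2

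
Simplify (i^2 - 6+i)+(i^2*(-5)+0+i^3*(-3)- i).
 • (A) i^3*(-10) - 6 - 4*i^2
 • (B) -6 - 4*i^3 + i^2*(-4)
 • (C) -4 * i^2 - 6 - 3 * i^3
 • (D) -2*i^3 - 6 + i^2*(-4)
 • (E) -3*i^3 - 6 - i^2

Adding the polynomials and combining like terms:
(i^2 - 6 + i) + (i^2*(-5) + 0 + i^3*(-3) - i)
= -4 * i^2 - 6 - 3 * i^3
C) -4 * i^2 - 6 - 3 * i^3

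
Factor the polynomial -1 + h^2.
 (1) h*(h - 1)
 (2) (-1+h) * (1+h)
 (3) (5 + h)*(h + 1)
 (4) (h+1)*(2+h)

We need to factor -1 + h^2.
The factored form is (-1+h) * (1+h).
2) (-1+h) * (1+h)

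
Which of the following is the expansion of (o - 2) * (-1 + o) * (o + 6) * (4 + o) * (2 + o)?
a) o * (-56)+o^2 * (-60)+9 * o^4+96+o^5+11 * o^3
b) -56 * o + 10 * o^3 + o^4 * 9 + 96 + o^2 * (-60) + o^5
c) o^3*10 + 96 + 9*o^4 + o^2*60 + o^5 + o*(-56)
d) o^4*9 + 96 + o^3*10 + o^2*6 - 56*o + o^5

Expanding (o - 2) * (-1 + o) * (o + 6) * (4 + o) * (2 + o):
= -56 * o + 10 * o^3 + o^4 * 9 + 96 + o^2 * (-60) + o^5
b) -56 * o + 10 * o^3 + o^4 * 9 + 96 + o^2 * (-60) + o^5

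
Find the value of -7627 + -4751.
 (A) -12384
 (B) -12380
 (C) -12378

-7627 + -4751 = -12378
C) -12378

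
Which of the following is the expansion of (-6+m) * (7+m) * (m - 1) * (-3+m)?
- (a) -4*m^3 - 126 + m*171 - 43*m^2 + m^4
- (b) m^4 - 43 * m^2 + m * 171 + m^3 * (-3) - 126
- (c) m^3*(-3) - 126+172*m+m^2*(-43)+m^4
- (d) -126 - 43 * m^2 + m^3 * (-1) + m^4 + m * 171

Expanding (-6+m) * (7+m) * (m - 1) * (-3+m):
= m^4 - 43 * m^2 + m * 171 + m^3 * (-3) - 126
b) m^4 - 43 * m^2 + m * 171 + m^3 * (-3) - 126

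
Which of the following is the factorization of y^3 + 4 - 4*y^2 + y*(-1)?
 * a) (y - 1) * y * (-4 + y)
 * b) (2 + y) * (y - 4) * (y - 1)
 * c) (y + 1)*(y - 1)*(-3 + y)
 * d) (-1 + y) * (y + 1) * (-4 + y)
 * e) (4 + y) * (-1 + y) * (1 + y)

We need to factor y^3 + 4 - 4*y^2 + y*(-1).
The factored form is (-1 + y) * (y + 1) * (-4 + y).
d) (-1 + y) * (y + 1) * (-4 + y)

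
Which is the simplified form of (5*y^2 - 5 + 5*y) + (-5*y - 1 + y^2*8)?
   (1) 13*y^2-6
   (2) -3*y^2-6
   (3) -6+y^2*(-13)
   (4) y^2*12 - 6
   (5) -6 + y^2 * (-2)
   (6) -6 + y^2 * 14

Adding the polynomials and combining like terms:
(5*y^2 - 5 + 5*y) + (-5*y - 1 + y^2*8)
= 13*y^2-6
1) 13*y^2-6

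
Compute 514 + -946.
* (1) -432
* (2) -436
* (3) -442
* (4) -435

514 + -946 = -432
1) -432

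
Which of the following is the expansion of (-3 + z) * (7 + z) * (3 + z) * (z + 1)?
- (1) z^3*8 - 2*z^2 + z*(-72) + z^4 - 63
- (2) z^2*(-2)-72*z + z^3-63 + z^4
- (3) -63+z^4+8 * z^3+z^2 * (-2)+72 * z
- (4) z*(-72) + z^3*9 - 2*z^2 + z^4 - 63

Expanding (-3 + z) * (7 + z) * (3 + z) * (z + 1):
= z^3*8 - 2*z^2 + z*(-72) + z^4 - 63
1) z^3*8 - 2*z^2 + z*(-72) + z^4 - 63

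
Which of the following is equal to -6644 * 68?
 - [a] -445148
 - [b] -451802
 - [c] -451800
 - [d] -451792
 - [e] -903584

-6644 * 68 = -451792
d) -451792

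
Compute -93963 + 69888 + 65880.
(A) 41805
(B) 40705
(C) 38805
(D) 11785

First: -93963 + 69888 = -24075
Then: -24075 + 65880 = 41805
A) 41805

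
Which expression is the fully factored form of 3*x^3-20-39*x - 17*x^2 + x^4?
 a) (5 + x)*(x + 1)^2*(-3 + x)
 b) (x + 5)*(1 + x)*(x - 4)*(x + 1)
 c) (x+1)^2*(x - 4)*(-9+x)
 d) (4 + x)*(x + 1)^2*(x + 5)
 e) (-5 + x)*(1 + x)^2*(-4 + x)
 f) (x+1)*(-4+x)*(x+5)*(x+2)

We need to factor 3*x^3-20-39*x - 17*x^2 + x^4.
The factored form is (x + 5)*(1 + x)*(x - 4)*(x + 1).
b) (x + 5)*(1 + x)*(x - 4)*(x + 1)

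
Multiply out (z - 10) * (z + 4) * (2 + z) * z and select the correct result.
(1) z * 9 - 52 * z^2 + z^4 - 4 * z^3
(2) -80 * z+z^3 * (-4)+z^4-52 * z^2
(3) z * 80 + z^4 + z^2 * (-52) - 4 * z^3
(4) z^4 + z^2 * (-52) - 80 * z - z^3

Expanding (z - 10) * (z + 4) * (2 + z) * z:
= -80 * z+z^3 * (-4)+z^4-52 * z^2
2) -80 * z+z^3 * (-4)+z^4-52 * z^2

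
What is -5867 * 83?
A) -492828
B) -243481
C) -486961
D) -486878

-5867 * 83 = -486961
C) -486961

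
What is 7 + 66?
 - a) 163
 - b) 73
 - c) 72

7 + 66 = 73
b) 73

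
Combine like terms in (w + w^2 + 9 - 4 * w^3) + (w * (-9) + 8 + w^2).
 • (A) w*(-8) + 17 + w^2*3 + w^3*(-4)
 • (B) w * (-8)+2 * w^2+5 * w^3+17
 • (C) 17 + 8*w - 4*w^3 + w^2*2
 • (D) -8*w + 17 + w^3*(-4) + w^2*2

Adding the polynomials and combining like terms:
(w + w^2 + 9 - 4*w^3) + (w*(-9) + 8 + w^2)
= -8*w + 17 + w^3*(-4) + w^2*2
D) -8*w + 17 + w^3*(-4) + w^2*2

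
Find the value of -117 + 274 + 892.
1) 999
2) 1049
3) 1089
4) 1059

First: -117 + 274 = 157
Then: 157 + 892 = 1049
2) 1049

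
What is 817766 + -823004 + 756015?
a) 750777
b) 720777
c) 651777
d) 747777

First: 817766 + -823004 = -5238
Then: -5238 + 756015 = 750777
a) 750777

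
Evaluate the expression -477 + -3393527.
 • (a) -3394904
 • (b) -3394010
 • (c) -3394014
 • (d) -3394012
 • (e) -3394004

-477 + -3393527 = -3394004
e) -3394004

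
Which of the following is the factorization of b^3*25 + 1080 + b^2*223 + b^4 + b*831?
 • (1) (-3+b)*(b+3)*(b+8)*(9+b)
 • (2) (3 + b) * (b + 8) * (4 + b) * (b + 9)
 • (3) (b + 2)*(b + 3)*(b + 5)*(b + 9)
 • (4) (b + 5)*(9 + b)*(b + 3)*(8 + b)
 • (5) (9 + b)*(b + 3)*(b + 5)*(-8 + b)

We need to factor b^3*25 + 1080 + b^2*223 + b^4 + b*831.
The factored form is (b + 5)*(9 + b)*(b + 3)*(8 + b).
4) (b + 5)*(9 + b)*(b + 3)*(8 + b)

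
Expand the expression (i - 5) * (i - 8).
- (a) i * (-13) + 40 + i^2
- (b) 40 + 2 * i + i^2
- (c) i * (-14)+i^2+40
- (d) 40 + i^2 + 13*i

Expanding (i - 5) * (i - 8):
= i * (-13) + 40 + i^2
a) i * (-13) + 40 + i^2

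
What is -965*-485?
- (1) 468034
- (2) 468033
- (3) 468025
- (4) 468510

-965 * -485 = 468025
3) 468025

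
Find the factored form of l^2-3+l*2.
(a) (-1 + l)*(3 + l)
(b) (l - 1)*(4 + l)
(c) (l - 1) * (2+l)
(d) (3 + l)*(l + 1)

We need to factor l^2-3+l*2.
The factored form is (-1 + l)*(3 + l).
a) (-1 + l)*(3 + l)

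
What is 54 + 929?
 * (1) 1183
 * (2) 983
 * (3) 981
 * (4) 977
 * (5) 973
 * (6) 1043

54 + 929 = 983
2) 983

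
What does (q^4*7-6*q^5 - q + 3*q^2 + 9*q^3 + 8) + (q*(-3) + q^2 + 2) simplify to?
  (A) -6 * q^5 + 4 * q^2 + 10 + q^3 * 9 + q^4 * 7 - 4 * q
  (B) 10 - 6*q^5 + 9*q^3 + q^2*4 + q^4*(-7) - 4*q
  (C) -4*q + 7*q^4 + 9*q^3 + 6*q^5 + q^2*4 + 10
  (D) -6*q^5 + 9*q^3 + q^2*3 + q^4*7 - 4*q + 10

Adding the polynomials and combining like terms:
(q^4*7 - 6*q^5 - q + 3*q^2 + 9*q^3 + 8) + (q*(-3) + q^2 + 2)
= -6 * q^5 + 4 * q^2 + 10 + q^3 * 9 + q^4 * 7 - 4 * q
A) -6 * q^5 + 4 * q^2 + 10 + q^3 * 9 + q^4 * 7 - 4 * q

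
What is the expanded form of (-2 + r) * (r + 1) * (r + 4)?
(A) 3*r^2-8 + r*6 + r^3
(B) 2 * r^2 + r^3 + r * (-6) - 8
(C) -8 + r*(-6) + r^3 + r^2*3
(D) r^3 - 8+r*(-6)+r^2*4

Expanding (-2 + r) * (r + 1) * (r + 4):
= -8 + r*(-6) + r^3 + r^2*3
C) -8 + r*(-6) + r^3 + r^2*3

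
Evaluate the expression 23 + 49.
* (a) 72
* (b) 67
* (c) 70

23 + 49 = 72
a) 72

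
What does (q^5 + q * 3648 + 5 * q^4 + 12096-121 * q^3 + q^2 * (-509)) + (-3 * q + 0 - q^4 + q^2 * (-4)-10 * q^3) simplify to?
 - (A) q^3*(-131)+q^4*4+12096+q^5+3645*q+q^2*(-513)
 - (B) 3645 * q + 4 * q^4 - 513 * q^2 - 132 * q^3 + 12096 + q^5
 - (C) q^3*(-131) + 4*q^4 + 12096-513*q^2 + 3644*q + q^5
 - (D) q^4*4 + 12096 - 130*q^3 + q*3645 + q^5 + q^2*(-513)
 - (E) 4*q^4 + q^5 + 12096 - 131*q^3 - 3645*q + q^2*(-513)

Adding the polynomials and combining like terms:
(q^5 + q*3648 + 5*q^4 + 12096 - 121*q^3 + q^2*(-509)) + (-3*q + 0 - q^4 + q^2*(-4) - 10*q^3)
= q^3*(-131)+q^4*4+12096+q^5+3645*q+q^2*(-513)
A) q^3*(-131)+q^4*4+12096+q^5+3645*q+q^2*(-513)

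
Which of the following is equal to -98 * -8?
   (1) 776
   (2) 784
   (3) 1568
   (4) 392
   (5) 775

-98 * -8 = 784
2) 784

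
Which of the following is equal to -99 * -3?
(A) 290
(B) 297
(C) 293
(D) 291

-99 * -3 = 297
B) 297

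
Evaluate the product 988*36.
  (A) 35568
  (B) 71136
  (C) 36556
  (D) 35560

988 * 36 = 35568
A) 35568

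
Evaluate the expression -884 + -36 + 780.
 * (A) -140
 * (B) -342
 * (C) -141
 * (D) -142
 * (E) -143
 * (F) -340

First: -884 + -36 = -920
Then: -920 + 780 = -140
A) -140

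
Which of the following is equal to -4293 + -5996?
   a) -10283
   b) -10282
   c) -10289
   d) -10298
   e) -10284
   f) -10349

-4293 + -5996 = -10289
c) -10289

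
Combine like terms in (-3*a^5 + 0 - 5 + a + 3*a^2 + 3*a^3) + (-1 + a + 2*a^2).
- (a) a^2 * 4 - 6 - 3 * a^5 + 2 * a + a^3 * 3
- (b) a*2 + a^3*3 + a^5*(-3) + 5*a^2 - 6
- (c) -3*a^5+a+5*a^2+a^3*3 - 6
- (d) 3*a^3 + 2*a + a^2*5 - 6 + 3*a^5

Adding the polynomials and combining like terms:
(-3*a^5 + 0 - 5 + a + 3*a^2 + 3*a^3) + (-1 + a + 2*a^2)
= a*2 + a^3*3 + a^5*(-3) + 5*a^2 - 6
b) a*2 + a^3*3 + a^5*(-3) + 5*a^2 - 6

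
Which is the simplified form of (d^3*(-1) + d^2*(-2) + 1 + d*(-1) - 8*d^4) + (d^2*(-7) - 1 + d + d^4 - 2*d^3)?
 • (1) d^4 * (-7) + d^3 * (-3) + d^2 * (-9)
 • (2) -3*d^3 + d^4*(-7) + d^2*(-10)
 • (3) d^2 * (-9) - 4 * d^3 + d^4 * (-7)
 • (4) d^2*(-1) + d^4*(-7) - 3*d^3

Adding the polynomials and combining like terms:
(d^3*(-1) + d^2*(-2) + 1 + d*(-1) - 8*d^4) + (d^2*(-7) - 1 + d + d^4 - 2*d^3)
= d^4 * (-7) + d^3 * (-3) + d^2 * (-9)
1) d^4 * (-7) + d^3 * (-3) + d^2 * (-9)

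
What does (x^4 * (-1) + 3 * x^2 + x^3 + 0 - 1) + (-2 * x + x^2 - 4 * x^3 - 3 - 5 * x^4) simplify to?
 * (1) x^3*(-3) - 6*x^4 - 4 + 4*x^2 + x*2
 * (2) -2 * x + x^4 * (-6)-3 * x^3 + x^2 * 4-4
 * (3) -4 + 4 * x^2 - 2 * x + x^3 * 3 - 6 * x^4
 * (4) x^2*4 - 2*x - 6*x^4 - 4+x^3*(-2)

Adding the polynomials and combining like terms:
(x^4*(-1) + 3*x^2 + x^3 + 0 - 1) + (-2*x + x^2 - 4*x^3 - 3 - 5*x^4)
= -2 * x + x^4 * (-6)-3 * x^3 + x^2 * 4-4
2) -2 * x + x^4 * (-6)-3 * x^3 + x^2 * 4-4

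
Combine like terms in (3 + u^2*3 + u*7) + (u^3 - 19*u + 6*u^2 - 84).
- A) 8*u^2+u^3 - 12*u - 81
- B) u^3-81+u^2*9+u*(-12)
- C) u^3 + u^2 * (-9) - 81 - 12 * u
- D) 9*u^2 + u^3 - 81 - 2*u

Adding the polynomials and combining like terms:
(3 + u^2*3 + u*7) + (u^3 - 19*u + 6*u^2 - 84)
= u^3-81+u^2*9+u*(-12)
B) u^3-81+u^2*9+u*(-12)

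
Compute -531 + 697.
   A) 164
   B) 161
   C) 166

-531 + 697 = 166
C) 166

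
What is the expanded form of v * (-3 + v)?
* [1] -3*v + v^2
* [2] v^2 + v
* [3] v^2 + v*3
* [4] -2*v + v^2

Expanding v * (-3 + v):
= -3*v + v^2
1) -3*v + v^2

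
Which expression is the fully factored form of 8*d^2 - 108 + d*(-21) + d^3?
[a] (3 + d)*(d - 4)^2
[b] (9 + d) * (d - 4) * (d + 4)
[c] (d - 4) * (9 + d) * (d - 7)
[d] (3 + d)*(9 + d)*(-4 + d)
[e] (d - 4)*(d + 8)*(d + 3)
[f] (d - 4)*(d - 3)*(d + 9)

We need to factor 8*d^2 - 108 + d*(-21) + d^3.
The factored form is (3 + d)*(9 + d)*(-4 + d).
d) (3 + d)*(9 + d)*(-4 + d)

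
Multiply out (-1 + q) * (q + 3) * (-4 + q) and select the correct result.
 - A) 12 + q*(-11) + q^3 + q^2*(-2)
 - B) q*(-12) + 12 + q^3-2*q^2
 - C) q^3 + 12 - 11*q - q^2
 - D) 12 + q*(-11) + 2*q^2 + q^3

Expanding (-1 + q) * (q + 3) * (-4 + q):
= 12 + q*(-11) + q^3 + q^2*(-2)
A) 12 + q*(-11) + q^3 + q^2*(-2)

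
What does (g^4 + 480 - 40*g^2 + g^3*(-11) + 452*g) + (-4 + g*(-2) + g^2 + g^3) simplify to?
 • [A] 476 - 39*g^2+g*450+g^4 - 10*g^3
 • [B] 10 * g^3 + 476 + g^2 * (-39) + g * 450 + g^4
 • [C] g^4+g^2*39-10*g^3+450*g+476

Adding the polynomials and combining like terms:
(g^4 + 480 - 40*g^2 + g^3*(-11) + 452*g) + (-4 + g*(-2) + g^2 + g^3)
= 476 - 39*g^2+g*450+g^4 - 10*g^3
A) 476 - 39*g^2+g*450+g^4 - 10*g^3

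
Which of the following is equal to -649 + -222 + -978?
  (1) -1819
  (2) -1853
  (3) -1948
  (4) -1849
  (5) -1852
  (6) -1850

First: -649 + -222 = -871
Then: -871 + -978 = -1849
4) -1849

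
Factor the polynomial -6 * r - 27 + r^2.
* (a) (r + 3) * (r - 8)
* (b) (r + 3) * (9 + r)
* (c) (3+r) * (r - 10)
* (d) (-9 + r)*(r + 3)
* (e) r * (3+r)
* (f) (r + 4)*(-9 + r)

We need to factor -6 * r - 27 + r^2.
The factored form is (-9 + r)*(r + 3).
d) (-9 + r)*(r + 3)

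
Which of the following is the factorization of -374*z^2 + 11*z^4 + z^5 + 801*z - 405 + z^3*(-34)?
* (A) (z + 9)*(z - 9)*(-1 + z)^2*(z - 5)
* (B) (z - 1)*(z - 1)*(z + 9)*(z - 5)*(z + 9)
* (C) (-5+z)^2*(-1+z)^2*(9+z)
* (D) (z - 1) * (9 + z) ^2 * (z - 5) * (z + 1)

We need to factor -374*z^2 + 11*z^4 + z^5 + 801*z - 405 + z^3*(-34).
The factored form is (z - 1)*(z - 1)*(z + 9)*(z - 5)*(z + 9).
B) (z - 1)*(z - 1)*(z + 9)*(z - 5)*(z + 9)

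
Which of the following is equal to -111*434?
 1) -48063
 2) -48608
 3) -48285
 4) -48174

-111 * 434 = -48174
4) -48174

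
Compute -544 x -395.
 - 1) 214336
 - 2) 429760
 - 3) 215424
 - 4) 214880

-544 * -395 = 214880
4) 214880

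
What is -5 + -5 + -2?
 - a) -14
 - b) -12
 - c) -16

First: -5 + -5 = -10
Then: -10 + -2 = -12
b) -12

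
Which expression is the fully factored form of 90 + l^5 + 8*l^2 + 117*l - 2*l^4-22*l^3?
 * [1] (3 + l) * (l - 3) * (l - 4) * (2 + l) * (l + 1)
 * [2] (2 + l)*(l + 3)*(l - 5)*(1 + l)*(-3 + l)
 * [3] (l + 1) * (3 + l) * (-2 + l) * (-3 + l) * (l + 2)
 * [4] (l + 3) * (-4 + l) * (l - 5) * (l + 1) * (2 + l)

We need to factor 90 + l^5 + 8*l^2 + 117*l - 2*l^4-22*l^3.
The factored form is (2 + l)*(l + 3)*(l - 5)*(1 + l)*(-3 + l).
2) (2 + l)*(l + 3)*(l - 5)*(1 + l)*(-3 + l)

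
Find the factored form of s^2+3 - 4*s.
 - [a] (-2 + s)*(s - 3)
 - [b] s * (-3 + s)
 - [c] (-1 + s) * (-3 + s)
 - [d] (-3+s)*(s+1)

We need to factor s^2+3 - 4*s.
The factored form is (-1 + s) * (-3 + s).
c) (-1 + s) * (-3 + s)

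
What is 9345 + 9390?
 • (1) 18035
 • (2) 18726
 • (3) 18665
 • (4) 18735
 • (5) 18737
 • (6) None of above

9345 + 9390 = 18735
4) 18735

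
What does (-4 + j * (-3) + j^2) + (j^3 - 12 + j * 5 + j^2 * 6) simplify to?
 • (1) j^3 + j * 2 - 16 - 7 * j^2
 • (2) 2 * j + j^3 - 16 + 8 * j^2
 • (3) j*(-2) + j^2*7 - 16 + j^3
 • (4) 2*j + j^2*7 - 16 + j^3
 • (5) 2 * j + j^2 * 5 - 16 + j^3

Adding the polynomials and combining like terms:
(-4 + j*(-3) + j^2) + (j^3 - 12 + j*5 + j^2*6)
= 2*j + j^2*7 - 16 + j^3
4) 2*j + j^2*7 - 16 + j^3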